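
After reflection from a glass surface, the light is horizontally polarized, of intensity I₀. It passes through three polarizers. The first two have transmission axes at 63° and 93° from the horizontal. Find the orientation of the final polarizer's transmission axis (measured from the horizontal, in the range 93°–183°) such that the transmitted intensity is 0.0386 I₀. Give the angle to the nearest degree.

θ ≈ 153°

I₁ = I₀ cos²(63° − 0°) = I₀ cos²(63°) = 0.2061 I₀.
I₂ = I₁ cos²(93° − 63°) = 0.2061 I₀ · cos²(30°) = 0.1546 I₀.
Need I₃/I₀ = 0.0386, so cos²(θ − 93°) = 0.0386 / 0.1546 = 0.2497.
θ − 93° = arccos(√0.2497) = 60.0°, giving θ ≈ 93 + 60.0 = 153.0°.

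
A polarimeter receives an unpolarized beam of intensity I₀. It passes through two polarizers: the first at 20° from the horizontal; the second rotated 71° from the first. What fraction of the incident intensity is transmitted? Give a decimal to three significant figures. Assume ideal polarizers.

Unpolarized light through the first polarizer → I₁ = ½ I₀, now polarized at 20°.
I₂ = I₁ cos²(71°) = 0.5 · 0.106 I₀ = 0.053 I₀.
Transmitted fraction = 0.053.

≈ 0.0530 I₀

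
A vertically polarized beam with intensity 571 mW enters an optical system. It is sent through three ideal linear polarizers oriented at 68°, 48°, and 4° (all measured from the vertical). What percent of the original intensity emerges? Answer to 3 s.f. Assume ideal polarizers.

By Malus's law, I₁ = 571 mW · cos²(68°) = 80.13 mW.
I₂ = I₁ · cos²(20°) = 80.13 · 0.883 = 70.76 mW.
I₃ = I₂ · cos²(44°) = 70.76 · 0.5174 = 36.61 mW.
That is 6.412% of the incident intensity.

≈ 6.41%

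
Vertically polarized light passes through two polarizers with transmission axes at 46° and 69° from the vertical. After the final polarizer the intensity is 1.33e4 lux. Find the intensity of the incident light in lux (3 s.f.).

I₀ ≈ 3.25e4 lux

I₁ = I₀ cos²(46° − 0°) = I₀ cos²(46°) = 0.4826 I₀.
I₂ = I₁ cos²(69° − 46°) = 0.4826 I₀ · cos²(23°) = 0.4089 I₀.
So 1.33e4 lux = 0.4089 I₀, giving I₀ = 1.33e4/0.4089 = 3.253e+04 lux.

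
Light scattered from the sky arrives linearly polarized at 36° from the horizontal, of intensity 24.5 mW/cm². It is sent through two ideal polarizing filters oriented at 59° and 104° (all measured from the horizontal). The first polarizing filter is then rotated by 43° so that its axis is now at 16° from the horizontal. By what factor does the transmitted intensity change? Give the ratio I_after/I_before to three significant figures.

Before rotation:
By Malus's law, I₁ = I₀ cos²(59° − 36°) = I₀ cos²(23°) = 0.8473 I₀.
I₂ = I₁ cos²(104° − 59°) = 0.8473 I₀ · cos²(45°) = 0.4237 I₀.
After rotation:
I₁ = I₀ cos²(16° − 36°) = I₀ cos²(20°) = 0.883 I₀.
I₂ = I₁ cos²(104° − 16°) = 0.883 I₀ · cos²(88°) = 0.001075 I₀.
Ratio = 0.001075 / 0.4237 = 0.002539.

I_new/I_old ≈ 0.00254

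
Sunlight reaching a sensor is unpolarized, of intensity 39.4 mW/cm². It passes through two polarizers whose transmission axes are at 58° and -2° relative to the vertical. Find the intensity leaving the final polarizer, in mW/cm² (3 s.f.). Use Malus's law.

Unpolarized light through the first polarizer → I₁ = 39.4 mW/cm²/2 = 19.7 mW/cm², polarized at 58°.
I₂ = I₁ · cos²(60°) = 19.7 · 0.25 = 4.925 mW/cm².

I ≈ 4.93 mW/cm²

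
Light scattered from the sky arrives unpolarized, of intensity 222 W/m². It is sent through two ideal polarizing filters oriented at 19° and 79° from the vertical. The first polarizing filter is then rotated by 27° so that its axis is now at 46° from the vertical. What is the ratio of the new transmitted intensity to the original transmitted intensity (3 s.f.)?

Before rotation:
Unpolarized light through the first polarizer → I₁ = ½ I₀, now polarized at 19°.
I₂ = I₁ cos²(79° − 19°) = 0.5 I₀ · cos²(60°) = 0.125 I₀.
After rotation:
Unpolarized light through the first polarizer → I₁ = ½ I₀, now polarized at 46°.
I₂ = I₁ cos²(79° − 46°) = 0.5 I₀ · cos²(33°) = 0.3517 I₀.
Ratio = 0.3517 / 0.125 = 2.813.

I_new/I_old ≈ 2.81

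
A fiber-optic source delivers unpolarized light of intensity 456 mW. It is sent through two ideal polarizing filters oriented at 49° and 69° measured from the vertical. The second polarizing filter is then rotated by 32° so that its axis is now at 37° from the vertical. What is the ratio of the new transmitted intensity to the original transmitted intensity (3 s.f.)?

Before rotation:
Unpolarized light through the first polarizer → I₁ = ½ I₀, now polarized at 49°.
I₂ = I₁ cos²(69° − 49°) = 0.5 I₀ · cos²(20°) = 0.4415 I₀.
After rotation:
Unpolarized light through the first polarizer → I₁ = ½ I₀, now polarized at 49°.
I₂ = I₁ cos²(37° − 49°) = 0.5 I₀ · cos²(12°) = 0.4784 I₀.
Ratio = 0.4784 / 0.4415 = 1.084.

I_new/I_old ≈ 1.08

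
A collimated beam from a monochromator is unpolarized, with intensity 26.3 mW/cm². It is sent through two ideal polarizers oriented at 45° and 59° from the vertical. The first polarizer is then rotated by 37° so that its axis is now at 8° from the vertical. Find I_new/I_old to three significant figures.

Before rotation:
Unpolarized light through the first polarizer → I₁ = ½ I₀, now polarized at 45°.
I₂ = I₁ cos²(59° − 45°) = 0.5 I₀ · cos²(14°) = 0.4707 I₀.
After rotation:
Unpolarized light through the first polarizer → I₁ = ½ I₀, now polarized at 8°.
I₂ = I₁ cos²(59° − 8°) = 0.5 I₀ · cos²(51°) = 0.198 I₀.
Ratio = 0.198 / 0.4707 = 0.4207.

I_new/I_old ≈ 0.421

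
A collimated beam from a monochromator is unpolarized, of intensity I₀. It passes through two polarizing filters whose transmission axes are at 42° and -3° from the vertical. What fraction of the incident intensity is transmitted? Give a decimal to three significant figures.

Unpolarized light through the first polarizer → I₁ = ½ I₀, now polarized at 42°.
I₂ = I₁ cos²(-3° − 42°) = 0.5 I₀ · cos²(45°) = 0.25 I₀.
Transmitted fraction = 0.25.

≈ 0.250 I₀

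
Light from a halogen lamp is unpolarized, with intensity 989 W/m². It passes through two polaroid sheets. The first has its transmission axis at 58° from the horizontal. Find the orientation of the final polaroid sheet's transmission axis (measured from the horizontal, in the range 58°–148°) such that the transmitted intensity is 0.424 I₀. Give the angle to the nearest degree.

θ ≈ 81°

Unpolarized light through the first polarizer → I₁ = ½ I₀, now polarized at 58°.
Need I₂/I₀ = 0.424, so cos²(θ − 58°) = 0.424 / 0.5 = 0.848.
θ − 58° = arccos(√0.848) = 22.9°, giving θ ≈ 58 + 22.9 = 80.9°.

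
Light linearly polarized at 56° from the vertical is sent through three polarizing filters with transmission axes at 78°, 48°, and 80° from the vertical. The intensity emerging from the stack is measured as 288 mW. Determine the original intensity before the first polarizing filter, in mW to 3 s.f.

I₁ = I₀ cos²(78° − 56°) = I₀ cos²(22°) = 0.8597 I₀.
I₂ = I₁ cos²(48° − 78°) = 0.8597 I₀ · cos²(30°) = 0.6448 I₀.
I₃ = I₂ cos²(80° − 48°) = 0.6448 I₀ · cos²(32°) = 0.4637 I₀.
So 288 mW = 0.4637 I₀, giving I₀ = 288/0.4637 = 621.1 mW.

I₀ ≈ 621 mW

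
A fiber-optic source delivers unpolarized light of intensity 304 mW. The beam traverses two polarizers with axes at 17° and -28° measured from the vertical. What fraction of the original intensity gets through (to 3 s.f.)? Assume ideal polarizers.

I/I₀ ≈ 0.250

Unpolarized light through the first polarizer → I₁ = 304 mW/2 = 152 mW, polarized at 17°.
I₂ = I₁ · cos²(45°) = 152 · 0.5 = 76 mW.
Transmitted fraction = 0.25.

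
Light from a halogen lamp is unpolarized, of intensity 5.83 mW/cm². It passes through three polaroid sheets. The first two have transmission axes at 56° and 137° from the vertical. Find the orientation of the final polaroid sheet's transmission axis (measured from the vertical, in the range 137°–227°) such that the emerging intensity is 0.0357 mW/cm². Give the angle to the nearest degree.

Unpolarized light through the first polarizer → I₁ = ½ I₀, now polarized at 56°.
I₂ = I₁ cos²(137° − 56°) = 0.5 I₀ · cos²(81°) = 0.01224 I₀.
Target fraction: 0.0357 / 5.83 mW/cm² = 0.006123 of I₀.
Need I₃/I₀ = 0.006123, so cos²(θ − 137°) = 0.006123 / 0.01224 = 0.5005.
θ − 137° = arccos(√0.5005) = 45.0°, giving θ ≈ 137 + 45.0 = 182.0°.

θ ≈ 182°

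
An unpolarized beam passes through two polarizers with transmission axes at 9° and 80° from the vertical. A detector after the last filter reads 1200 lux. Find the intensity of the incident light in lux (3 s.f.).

I₀ ≈ 2.26e4 lux

Unpolarized light through the first polarizer → I₁ = ½ I₀, now polarized at 9°.
I₂ = I₁ cos²(80° − 9°) = 0.5 I₀ · cos²(71°) = 0.053 I₀.
So 1200 lux = 0.053 I₀, giving I₀ = 1200/0.053 = 2.264e+04 lux.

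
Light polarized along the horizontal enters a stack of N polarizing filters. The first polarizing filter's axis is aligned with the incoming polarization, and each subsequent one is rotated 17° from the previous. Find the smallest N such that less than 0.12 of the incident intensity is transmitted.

First polarizer is aligned with the polarization: full transmission.
Each further stage multiplies by cos²(17°) = 0.9145.
After N polarizers: T = 0.9145^(N−1). Require T < 0.12 ⇒ N−1 > ln(0.12)/ln(0.9145) = 23.73, so N−1 ≥ 24 and N = 25.
Check: N=25 gives T = 0.1171 < 0.12; N=24 gives T = 0.1281.

N = 25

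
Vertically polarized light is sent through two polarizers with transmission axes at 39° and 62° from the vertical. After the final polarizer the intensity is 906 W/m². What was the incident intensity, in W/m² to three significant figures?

I₀ ≈ 1770 W/m²

By Malus's law, I₁ = I₀ cos²(39° − 0°) = I₀ cos²(39°) = 0.604 I₀.
I₂ = I₁ cos²(62° − 39°) = 0.604 I₀ · cos²(23°) = 0.5117 I₀.
So 906 W/m² = 0.5117 I₀, giving I₀ = 906/0.5117 = 1770 W/m².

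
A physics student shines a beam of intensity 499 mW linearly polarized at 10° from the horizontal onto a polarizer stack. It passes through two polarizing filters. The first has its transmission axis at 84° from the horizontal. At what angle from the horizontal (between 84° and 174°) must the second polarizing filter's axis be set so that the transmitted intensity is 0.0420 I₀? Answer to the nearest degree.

θ ≈ 126°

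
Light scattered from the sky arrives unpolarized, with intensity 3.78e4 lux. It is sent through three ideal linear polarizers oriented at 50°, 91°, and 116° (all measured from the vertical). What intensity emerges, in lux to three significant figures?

Unpolarized light through the first polarizer → I₁ = 3.78e4 lux/2 = 1.89e+04 lux, polarized at 50°.
I₂ = I₁ · cos²(41°) = 1.89e+04 · 0.5696 = 1.077e+04 lux.
I₃ = I₂ · cos²(25°) = 1.077e+04 · 0.8214 = 8842 lux.

I ≈ 8840 lux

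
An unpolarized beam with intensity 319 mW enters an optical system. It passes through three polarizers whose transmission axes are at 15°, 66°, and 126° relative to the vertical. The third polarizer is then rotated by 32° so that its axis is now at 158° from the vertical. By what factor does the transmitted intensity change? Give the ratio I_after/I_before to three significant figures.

Before rotation:
Unpolarized light through the first polarizer → I₁ = ½ I₀, now polarized at 15°.
I₂ = I₁ cos²(66° − 15°) = 0.5 I₀ · cos²(51°) = 0.198 I₀.
I₃ = I₂ cos²(126° − 66°) = 0.198 I₀ · cos²(60°) = 0.04951 I₀.
After rotation:
Unpolarized light through the first polarizer → I₁ = ½ I₀, now polarized at 15°.
I₂ = I₁ cos²(66° − 15°) = 0.5 I₀ · cos²(51°) = 0.198 I₀.
Angle between axes 2 and 3: 88°. I₃ = 0.198 I₀ · cos²(88°) = 0.0002412 I₀.
Ratio = 0.0002412 / 0.04951 = 0.004872.

I_new/I_old ≈ 0.00487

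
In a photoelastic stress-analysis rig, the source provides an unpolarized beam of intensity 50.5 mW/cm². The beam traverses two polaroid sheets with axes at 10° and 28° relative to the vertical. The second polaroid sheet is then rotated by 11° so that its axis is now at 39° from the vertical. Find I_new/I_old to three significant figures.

Before rotation:
Unpolarized light through the first polarizer → I₁ = ½ I₀, now polarized at 10°.
I₂ = I₁ cos²(28° − 10°) = 0.5 I₀ · cos²(18°) = 0.4523 I₀.
After rotation:
Unpolarized light through the first polarizer → I₁ = ½ I₀, now polarized at 10°.
I₂ = I₁ cos²(39° − 10°) = 0.5 I₀ · cos²(29°) = 0.3825 I₀.
Ratio = 0.3825 / 0.4523 = 0.8457.

I_new/I_old ≈ 0.846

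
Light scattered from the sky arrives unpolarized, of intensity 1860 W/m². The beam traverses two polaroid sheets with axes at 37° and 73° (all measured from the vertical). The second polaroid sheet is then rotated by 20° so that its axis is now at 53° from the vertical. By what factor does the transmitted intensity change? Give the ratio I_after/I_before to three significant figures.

Before rotation:
Unpolarized light through the first polarizer → I₁ = ½ I₀, now polarized at 37°.
I₂ = I₁ cos²(73° − 37°) = 0.5 I₀ · cos²(36°) = 0.3273 I₀.
After rotation:
Unpolarized light through the first polarizer → I₁ = ½ I₀, now polarized at 37°.
I₂ = I₁ cos²(53° − 37°) = 0.5 I₀ · cos²(16°) = 0.462 I₀.
Ratio = 0.462 / 0.3273 = 1.412.

I_new/I_old ≈ 1.41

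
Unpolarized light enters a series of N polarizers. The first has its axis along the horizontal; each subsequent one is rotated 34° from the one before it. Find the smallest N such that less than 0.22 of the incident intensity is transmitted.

N = 4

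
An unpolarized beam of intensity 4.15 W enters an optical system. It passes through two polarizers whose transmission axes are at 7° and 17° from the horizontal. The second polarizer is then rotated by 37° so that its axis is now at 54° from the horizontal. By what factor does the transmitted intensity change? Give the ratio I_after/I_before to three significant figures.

I_new/I_old ≈ 0.480

Before rotation:
Unpolarized light through the first polarizer → I₁ = ½ I₀, now polarized at 7°.
I₂ = I₁ cos²(17° − 7°) = 0.5 I₀ · cos²(10°) = 0.4849 I₀.
After rotation:
Unpolarized light through the first polarizer → I₁ = ½ I₀, now polarized at 7°.
I₂ = I₁ cos²(54° − 7°) = 0.5 I₀ · cos²(47°) = 0.2326 I₀.
Ratio = 0.2326 / 0.4849 = 0.4796.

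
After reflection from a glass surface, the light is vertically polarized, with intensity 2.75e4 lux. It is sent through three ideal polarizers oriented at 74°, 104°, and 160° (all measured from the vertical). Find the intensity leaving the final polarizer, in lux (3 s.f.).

I ≈ 490 lux

I₁ = 2.75e4 lux · cos²(74°) = 2089 lux.
I₂ = I₁ · cos²(30°) = 2089 · 0.75 = 1567 lux.
I₃ = I₂ · cos²(56°) = 1567 · 0.3127 = 490 lux.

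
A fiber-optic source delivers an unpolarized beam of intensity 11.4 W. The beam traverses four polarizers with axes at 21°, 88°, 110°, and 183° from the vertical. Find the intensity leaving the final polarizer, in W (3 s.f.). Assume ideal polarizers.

Unpolarized light through the first polarizer → I₁ = 11.4 W/2 = 5.7 W, polarized at 21°.
I₂ = I₁ · cos²(67°) = 5.7 · 0.1527 = 0.8702 W.
I₃ = I₂ · cos²(22°) = 0.8702 · 0.8597 = 0.7481 W.
I₄ = I₃ · cos²(73°) = 0.7481 · 0.08548 = 0.06395 W.

I ≈ 0.0639 W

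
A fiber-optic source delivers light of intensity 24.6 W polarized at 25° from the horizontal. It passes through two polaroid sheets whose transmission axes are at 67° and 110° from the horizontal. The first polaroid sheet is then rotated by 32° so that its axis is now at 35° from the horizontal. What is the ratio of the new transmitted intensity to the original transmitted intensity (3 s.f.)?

I_new/I_old ≈ 0.220

Before rotation:
By Malus's law, I₁ = I₀ cos²(67° − 25°) = I₀ cos²(42°) = 0.5523 I₀.
I₂ = I₁ cos²(110° − 67°) = 0.5523 I₀ · cos²(43°) = 0.2954 I₀.
After rotation:
I₁ = I₀ cos²(35° − 25°) = I₀ cos²(10°) = 0.9698 I₀.
I₂ = I₁ cos²(110° − 35°) = 0.9698 I₀ · cos²(75°) = 0.06497 I₀.
Ratio = 0.06497 / 0.2954 = 0.2199.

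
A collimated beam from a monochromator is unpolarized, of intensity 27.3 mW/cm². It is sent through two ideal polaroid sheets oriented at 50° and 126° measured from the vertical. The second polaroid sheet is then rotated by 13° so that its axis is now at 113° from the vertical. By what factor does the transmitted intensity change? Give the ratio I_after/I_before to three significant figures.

Before rotation:
Unpolarized light through the first polarizer → I₁ = ½ I₀, now polarized at 50°.
I₂ = I₁ cos²(126° − 50°) = 0.5 I₀ · cos²(76°) = 0.02926 I₀.
After rotation:
Unpolarized light through the first polarizer → I₁ = ½ I₀, now polarized at 50°.
I₂ = I₁ cos²(113° − 50°) = 0.5 I₀ · cos²(63°) = 0.1031 I₀.
Ratio = 0.1031 / 0.02926 = 3.522.

I_new/I_old ≈ 3.52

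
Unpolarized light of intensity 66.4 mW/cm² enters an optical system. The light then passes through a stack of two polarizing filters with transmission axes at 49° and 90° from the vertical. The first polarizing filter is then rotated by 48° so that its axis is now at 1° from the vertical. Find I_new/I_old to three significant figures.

Before rotation:
Unpolarized light through the first polarizer → I₁ = ½ I₀, now polarized at 49°.
I₂ = I₁ cos²(90° − 49°) = 0.5 I₀ · cos²(41°) = 0.2848 I₀.
After rotation:
Unpolarized light through the first polarizer → I₁ = ½ I₀, now polarized at 1°.
I₂ = I₁ cos²(90° − 1°) = 0.5 I₀ · cos²(89°) = 0.0001523 I₀.
Ratio = 0.0001523 / 0.2848 = 0.0005348.

I_new/I_old ≈ 0.000535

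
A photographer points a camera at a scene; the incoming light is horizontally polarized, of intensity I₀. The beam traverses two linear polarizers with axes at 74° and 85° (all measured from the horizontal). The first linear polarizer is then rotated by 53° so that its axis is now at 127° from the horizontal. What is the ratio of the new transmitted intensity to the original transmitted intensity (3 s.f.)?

I_new/I_old ≈ 2.73

Before rotation:
I₁ = I₀ cos²(74° − 0°) = I₀ cos²(74°) = 0.07598 I₀.
I₂ = I₁ cos²(85° − 74°) = 0.07598 I₀ · cos²(11°) = 0.07321 I₀.
After rotation:
I₁ = I₀ cos²(127° − 0°) = I₀ cos²(53°) = 0.3622 I₀.
I₂ = I₁ cos²(85° − 127°) = 0.3622 I₀ · cos²(42°) = 0.2 I₀.
Ratio = 0.2 / 0.07321 = 2.732.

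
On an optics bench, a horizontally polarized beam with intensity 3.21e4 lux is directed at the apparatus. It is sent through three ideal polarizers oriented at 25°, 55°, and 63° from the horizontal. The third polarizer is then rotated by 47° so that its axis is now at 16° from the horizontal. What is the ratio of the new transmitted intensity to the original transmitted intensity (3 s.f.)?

I_new/I_old ≈ 0.616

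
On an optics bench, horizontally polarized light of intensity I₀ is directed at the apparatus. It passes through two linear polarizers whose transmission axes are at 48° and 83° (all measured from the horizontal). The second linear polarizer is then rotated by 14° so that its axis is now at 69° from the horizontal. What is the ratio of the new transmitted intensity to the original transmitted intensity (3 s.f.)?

Before rotation:
By Malus's law, I₁ = I₀ cos²(48° − 0°) = I₀ cos²(48°) = 0.4477 I₀.
I₂ = I₁ cos²(83° − 48°) = 0.4477 I₀ · cos²(35°) = 0.3004 I₀.
After rotation:
I₁ = I₀ cos²(48° − 0°) = I₀ cos²(48°) = 0.4477 I₀.
I₂ = I₁ cos²(69° − 48°) = 0.4477 I₀ · cos²(21°) = 0.3902 I₀.
Ratio = 0.3902 / 0.3004 = 1.299.

I_new/I_old ≈ 1.30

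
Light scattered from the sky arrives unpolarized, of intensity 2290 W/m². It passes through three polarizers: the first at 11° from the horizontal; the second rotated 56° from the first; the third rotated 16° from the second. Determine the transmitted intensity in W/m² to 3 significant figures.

Unpolarized light through the first polarizer → I₁ = 2290 W/m²/2 = 1145 W/m², polarized at 11°.
I₂ = I₁ · cos²(56°) = 1145 · 0.3127 = 358 W/m².
I₃ = I₂ · cos²(16°) = 358 · 0.924 = 330.8 W/m².

I ≈ 331 W/m²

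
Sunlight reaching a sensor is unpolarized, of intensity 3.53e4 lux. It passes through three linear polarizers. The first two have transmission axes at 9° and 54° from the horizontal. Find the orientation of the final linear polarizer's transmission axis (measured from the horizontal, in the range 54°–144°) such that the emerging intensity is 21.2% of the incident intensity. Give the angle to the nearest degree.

Unpolarized light through the first polarizer → I₁ = ½ I₀, now polarized at 9°.
I₂ = I₁ cos²(54° − 9°) = 0.5 I₀ · cos²(45°) = 0.25 I₀.
Need I₃/I₀ = 0.212, so cos²(θ − 54°) = 0.212 / 0.25 = 0.848.
θ − 54° = arccos(√0.848) = 22.9°, giving θ ≈ 54 + 22.9 = 76.9°.

θ ≈ 77°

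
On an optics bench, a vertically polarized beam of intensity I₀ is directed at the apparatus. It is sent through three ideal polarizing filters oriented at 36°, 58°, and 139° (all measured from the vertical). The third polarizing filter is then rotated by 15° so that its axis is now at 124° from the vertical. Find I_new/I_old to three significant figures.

I_new/I_old ≈ 6.76

Before rotation:
I₁ = I₀ cos²(36° − 0°) = I₀ cos²(36°) = 0.6545 I₀.
I₂ = I₁ cos²(58° − 36°) = 0.6545 I₀ · cos²(22°) = 0.5627 I₀.
I₃ = I₂ cos²(139° − 58°) = 0.5627 I₀ · cos²(81°) = 0.01377 I₀.
After rotation:
I₁ = I₀ cos²(36° − 0°) = I₀ cos²(36°) = 0.6545 I₀.
I₂ = I₁ cos²(58° − 36°) = 0.6545 I₀ · cos²(22°) = 0.5627 I₀.
I₃ = I₂ cos²(124° − 58°) = 0.5627 I₀ · cos²(66°) = 0.09308 I₀.
Ratio = 0.09308 / 0.01377 = 6.76.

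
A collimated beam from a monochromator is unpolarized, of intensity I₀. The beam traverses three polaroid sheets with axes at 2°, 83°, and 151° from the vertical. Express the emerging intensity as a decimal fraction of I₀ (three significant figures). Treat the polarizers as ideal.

≈ 0.00172 I₀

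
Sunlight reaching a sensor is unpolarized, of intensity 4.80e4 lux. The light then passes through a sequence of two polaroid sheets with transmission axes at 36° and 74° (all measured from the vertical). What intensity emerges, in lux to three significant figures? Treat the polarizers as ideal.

I ≈ 1.49e4 lux

Unpolarized light through the first polarizer → I₁ = 4.80e4 lux/2 = 2.4e+04 lux, polarized at 36°.
I₂ = I₁ · cos²(38°) = 2.4e+04 · 0.621 = 1.49e+04 lux.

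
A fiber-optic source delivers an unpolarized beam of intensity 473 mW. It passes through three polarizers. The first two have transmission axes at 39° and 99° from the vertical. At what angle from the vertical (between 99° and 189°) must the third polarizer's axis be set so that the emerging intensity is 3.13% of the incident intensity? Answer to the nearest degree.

θ ≈ 159°

Unpolarized light through the first polarizer → I₁ = ½ I₀, now polarized at 39°.
I₂ = I₁ cos²(99° − 39°) = 0.5 I₀ · cos²(60°) = 0.125 I₀.
Need I₃/I₀ = 0.0313, so cos²(θ − 99°) = 0.0313 / 0.125 = 0.2504.
θ − 99° = arccos(√0.2504) = 60.0°, giving θ ≈ 99 + 60.0 = 159.0°.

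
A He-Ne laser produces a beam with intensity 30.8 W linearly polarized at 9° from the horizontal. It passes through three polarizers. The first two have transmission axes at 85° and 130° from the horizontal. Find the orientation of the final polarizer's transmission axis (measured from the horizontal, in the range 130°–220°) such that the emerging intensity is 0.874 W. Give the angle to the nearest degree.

I₁ = I₀ cos²(85° − 9°) = I₀ cos²(76°) = 0.05853 I₀.
I₂ = I₁ cos²(130° − 85°) = 0.05853 I₀ · cos²(45°) = 0.02926 I₀.
Target fraction: 0.874 / 30.8 W = 0.02838 of I₀.
Need I₃/I₀ = 0.02838, so cos²(θ − 130°) = 0.02838 / 0.02926 = 0.9697.
θ − 130° = arccos(√0.9697) = 10.0°, giving θ ≈ 130 + 10.0 = 140.0°.

θ ≈ 140°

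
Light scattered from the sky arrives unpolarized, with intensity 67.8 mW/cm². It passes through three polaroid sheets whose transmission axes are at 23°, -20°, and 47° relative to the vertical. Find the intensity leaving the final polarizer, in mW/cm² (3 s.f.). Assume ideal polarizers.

Unpolarized light through the first polarizer → I₁ = 67.8 mW/cm²/2 = 33.9 mW/cm², polarized at 23°.
I₂ = I₁ · cos²(43°) = 33.9 · 0.5349 = 18.13 mW/cm².
I₃ = I₂ · cos²(67°) = 18.13 · 0.1527 = 2.768 mW/cm².

I ≈ 2.77 mW/cm²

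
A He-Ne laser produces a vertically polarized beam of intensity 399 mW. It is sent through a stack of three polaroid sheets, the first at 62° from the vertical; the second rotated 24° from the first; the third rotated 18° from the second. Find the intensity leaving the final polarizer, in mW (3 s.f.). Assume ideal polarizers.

I₁ = 399 mW · cos²(62°) = 87.94 mW.
I₂ = I₁ · cos²(24°) = 87.94 · 0.8346 = 73.39 mW.
I₃ = I₂ · cos²(18°) = 73.39 · 0.9045 = 66.38 mW.

I ≈ 66.4 mW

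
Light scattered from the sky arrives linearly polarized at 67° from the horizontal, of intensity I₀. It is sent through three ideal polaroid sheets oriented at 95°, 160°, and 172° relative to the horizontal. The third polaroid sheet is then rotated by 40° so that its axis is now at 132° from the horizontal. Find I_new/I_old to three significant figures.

I_new/I_old ≈ 0.815

Before rotation:
I₁ = I₀ cos²(95° − 67°) = I₀ cos²(28°) = 0.7796 I₀.
I₂ = I₁ cos²(160° − 95°) = 0.7796 I₀ · cos²(65°) = 0.1392 I₀.
I₃ = I₂ cos²(172° − 160°) = 0.1392 I₀ · cos²(12°) = 0.1332 I₀.
After rotation:
I₁ = I₀ cos²(95° − 67°) = I₀ cos²(28°) = 0.7796 I₀.
I₂ = I₁ cos²(160° − 95°) = 0.7796 I₀ · cos²(65°) = 0.1392 I₀.
I₃ = I₂ cos²(132° − 160°) = 0.1392 I₀ · cos²(28°) = 0.1086 I₀.
Ratio = 0.1086 / 0.1332 = 0.8148.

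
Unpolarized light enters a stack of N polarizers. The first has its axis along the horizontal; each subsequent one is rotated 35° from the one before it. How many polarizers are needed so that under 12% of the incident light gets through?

First polarizer halves the unpolarized light: factor 1/2.
Each further stage multiplies by cos²(35°) = 0.671.
After N polarizers: T = 0.5·0.671^(N−1). Require T < 0.12 ⇒ N−1 > ln(0.12/0.5)/ln(0.671) = 3.58, so N−1 ≥ 4 and N = 5.
Check: N=5 gives T = 0.1014 < 0.12; N=4 gives T = 0.1511.

N = 5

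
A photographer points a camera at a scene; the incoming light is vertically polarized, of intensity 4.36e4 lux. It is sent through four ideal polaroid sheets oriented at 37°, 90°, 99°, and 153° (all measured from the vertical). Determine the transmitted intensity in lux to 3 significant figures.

I ≈ 3390 lux

I₁ = 4.36e4 lux · cos²(37°) = 2.781e+04 lux.
I₂ = I₁ · cos²(53°) = 2.781e+04 · 0.3622 = 1.007e+04 lux.
I₃ = I₂ · cos²(9°) = 1.007e+04 · 0.9755 = 9825 lux.
I₄ = I₃ · cos²(54°) = 9825 · 0.3455 = 3395 lux.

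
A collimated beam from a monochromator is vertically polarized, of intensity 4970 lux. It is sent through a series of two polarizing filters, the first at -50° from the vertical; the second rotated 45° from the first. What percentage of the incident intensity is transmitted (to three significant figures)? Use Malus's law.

By Malus's law, I₁ = 4970 lux · cos²(50°) = 2053 lux.
I₂ = I₁ · cos²(45°) = 2053 · 0.5 = 1027 lux.
That is 20.66% of the incident intensity.

≈ 20.7%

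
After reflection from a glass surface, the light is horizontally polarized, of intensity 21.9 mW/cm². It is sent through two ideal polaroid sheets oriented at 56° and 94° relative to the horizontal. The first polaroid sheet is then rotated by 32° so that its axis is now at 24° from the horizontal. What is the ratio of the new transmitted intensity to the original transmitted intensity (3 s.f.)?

I_new/I_old ≈ 0.503

Before rotation:
I₁ = I₀ cos²(56° − 0°) = I₀ cos²(56°) = 0.3127 I₀.
I₂ = I₁ cos²(94° − 56°) = 0.3127 I₀ · cos²(38°) = 0.1942 I₀.
After rotation:
I₁ = I₀ cos²(24° − 0°) = I₀ cos²(24°) = 0.8346 I₀.
I₂ = I₁ cos²(94° − 24°) = 0.8346 I₀ · cos²(70°) = 0.09763 I₀.
Ratio = 0.09763 / 0.1942 = 0.5028.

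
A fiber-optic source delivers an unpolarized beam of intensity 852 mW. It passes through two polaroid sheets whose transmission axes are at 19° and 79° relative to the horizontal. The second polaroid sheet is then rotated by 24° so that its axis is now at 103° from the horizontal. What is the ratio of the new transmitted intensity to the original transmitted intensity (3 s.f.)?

I_new/I_old ≈ 0.0437

Before rotation:
Unpolarized light through the first polarizer → I₁ = ½ I₀, now polarized at 19°.
I₂ = I₁ cos²(79° − 19°) = 0.5 I₀ · cos²(60°) = 0.125 I₀.
After rotation:
Unpolarized light through the first polarizer → I₁ = ½ I₀, now polarized at 19°.
I₂ = I₁ cos²(103° − 19°) = 0.5 I₀ · cos²(84°) = 0.005463 I₀.
Ratio = 0.005463 / 0.125 = 0.0437.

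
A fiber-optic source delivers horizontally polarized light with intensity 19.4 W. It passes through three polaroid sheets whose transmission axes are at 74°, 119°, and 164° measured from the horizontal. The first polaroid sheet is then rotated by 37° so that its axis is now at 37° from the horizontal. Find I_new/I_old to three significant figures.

Before rotation:
I₁ = I₀ cos²(74° − 0°) = I₀ cos²(74°) = 0.07598 I₀.
I₂ = I₁ cos²(119° − 74°) = 0.07598 I₀ · cos²(45°) = 0.03799 I₀.
I₃ = I₂ cos²(164° − 119°) = 0.03799 I₀ · cos²(45°) = 0.01899 I₀.
After rotation:
I₁ = I₀ cos²(37° − 0°) = I₀ cos²(37°) = 0.6378 I₀.
I₂ = I₁ cos²(119° − 37°) = 0.6378 I₀ · cos²(82°) = 0.01235 I₀.
I₃ = I₂ cos²(164° − 119°) = 0.01235 I₀ · cos²(45°) = 0.006177 I₀.
Ratio = 0.006177 / 0.01899 = 0.3252.

I_new/I_old ≈ 0.325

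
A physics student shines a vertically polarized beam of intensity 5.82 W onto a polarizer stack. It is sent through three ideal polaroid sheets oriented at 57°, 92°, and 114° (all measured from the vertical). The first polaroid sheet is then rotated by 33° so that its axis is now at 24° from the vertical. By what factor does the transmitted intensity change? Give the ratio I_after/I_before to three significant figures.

Before rotation:
By Malus's law, I₁ = I₀ cos²(57° − 0°) = I₀ cos²(57°) = 0.2966 I₀.
I₂ = I₁ cos²(92° − 57°) = 0.2966 I₀ · cos²(35°) = 0.199 I₀.
I₃ = I₂ cos²(114° − 92°) = 0.199 I₀ · cos²(22°) = 0.1711 I₀.
After rotation:
I₁ = I₀ cos²(24° − 0°) = I₀ cos²(24°) = 0.8346 I₀.
I₂ = I₁ cos²(92° − 24°) = 0.8346 I₀ · cos²(68°) = 0.1171 I₀.
I₃ = I₂ cos²(114° − 92°) = 0.1171 I₀ · cos²(22°) = 0.1007 I₀.
Ratio = 0.1007 / 0.1711 = 0.5884.

I_new/I_old ≈ 0.588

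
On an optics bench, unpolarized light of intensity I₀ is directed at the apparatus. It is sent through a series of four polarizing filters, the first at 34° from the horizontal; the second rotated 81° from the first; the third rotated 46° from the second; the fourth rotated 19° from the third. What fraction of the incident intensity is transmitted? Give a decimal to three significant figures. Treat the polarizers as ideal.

Unpolarized light through the first polarizer → I₁ = ½ I₀, now polarized at 34°.
I₂ = I₁ cos²(81°) = 0.5 · 0.02447 I₀ = 0.01224 I₀.
I₃ = I₂ cos²(46°) = 0.01224 · 0.4826 I₀ = 0.005904 I₀.
I₄ = I₃ cos²(19°) = 0.005904 · 0.894 I₀ = 0.005279 I₀.
Transmitted fraction = 0.005279.

≈ 0.00528 I₀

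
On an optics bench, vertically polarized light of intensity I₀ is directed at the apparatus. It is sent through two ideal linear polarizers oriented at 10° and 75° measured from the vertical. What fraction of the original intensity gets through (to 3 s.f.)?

I₁ = I₀ cos²(10° − 0°) = I₀ cos²(10°) = 0.9698 I₀.
I₂ = I₁ cos²(75° − 10°) = 0.9698 I₀ · cos²(65°) = 0.1732 I₀.
Transmitted fraction = 0.1732.

≈ 0.173 I₀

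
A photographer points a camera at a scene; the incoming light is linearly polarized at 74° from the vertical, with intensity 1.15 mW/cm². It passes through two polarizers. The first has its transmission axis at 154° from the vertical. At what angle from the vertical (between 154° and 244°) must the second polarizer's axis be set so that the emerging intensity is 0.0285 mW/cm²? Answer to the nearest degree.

I₁ = I₀ cos²(154° − 74°) = I₀ cos²(80°) = 0.03015 I₀.
Target fraction: 0.0285 / 1.15 mW/cm² = 0.02478 of I₀.
Need I₂/I₀ = 0.02478, so cos²(θ − 154°) = 0.02478 / 0.03015 = 0.8219.
θ − 154° = arccos(√0.8219) = 25.0°, giving θ ≈ 154 + 25.0 = 179.0°.

θ ≈ 179°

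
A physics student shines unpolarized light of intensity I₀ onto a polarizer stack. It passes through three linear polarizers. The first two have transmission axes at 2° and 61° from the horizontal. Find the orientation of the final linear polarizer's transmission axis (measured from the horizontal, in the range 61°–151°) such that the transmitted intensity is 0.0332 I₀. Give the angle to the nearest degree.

θ ≈ 121°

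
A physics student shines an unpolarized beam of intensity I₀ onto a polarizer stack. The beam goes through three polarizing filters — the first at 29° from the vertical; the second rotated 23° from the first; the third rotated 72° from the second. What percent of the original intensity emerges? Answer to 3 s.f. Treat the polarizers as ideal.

≈ 4.05%

Unpolarized light through the first polarizer → I₁ = ½ I₀, now polarized at 29°.
I₂ = I₁ cos²(23°) = 0.5 · 0.8473 I₀ = 0.4237 I₀.
I₃ = I₂ cos²(72°) = 0.4237 · 0.09549 I₀ = 0.04046 I₀.
That is 4.046% of the incident intensity.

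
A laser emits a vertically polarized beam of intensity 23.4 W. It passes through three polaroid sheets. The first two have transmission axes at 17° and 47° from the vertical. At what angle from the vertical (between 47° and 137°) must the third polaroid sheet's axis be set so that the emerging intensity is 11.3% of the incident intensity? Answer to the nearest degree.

θ ≈ 113°

By Malus's law, I₁ = I₀ cos²(17° − 0°) = I₀ cos²(17°) = 0.9145 I₀.
I₂ = I₁ cos²(47° − 17°) = 0.9145 I₀ · cos²(30°) = 0.6859 I₀.
Need I₃/I₀ = 0.113, so cos²(θ − 47°) = 0.113 / 0.6859 = 0.1647.
θ − 47° = arccos(√0.1647) = 66.1°, giving θ ≈ 47 + 66.1 = 113.1°.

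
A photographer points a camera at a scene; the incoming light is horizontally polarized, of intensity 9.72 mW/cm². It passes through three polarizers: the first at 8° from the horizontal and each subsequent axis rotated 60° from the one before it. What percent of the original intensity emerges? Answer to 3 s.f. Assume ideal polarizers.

I₁ = 9.72 mW/cm² · cos²(8°) = 9.532 mW/cm².
I₂ = I₁ · cos²(60°) = 9.532 · 0.25 = 2.383 mW/cm².
I₃ = I₂ · cos²(60°) = 2.383 · 0.25 = 0.5957 mW/cm².
That is 6.129% of the incident intensity.

≈ 6.13%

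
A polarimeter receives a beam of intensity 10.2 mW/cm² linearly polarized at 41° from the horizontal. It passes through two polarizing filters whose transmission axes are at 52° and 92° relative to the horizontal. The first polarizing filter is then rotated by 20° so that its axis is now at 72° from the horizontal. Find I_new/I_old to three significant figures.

I_new/I_old ≈ 1.15

Before rotation:
I₁ = I₀ cos²(52° − 41°) = I₀ cos²(11°) = 0.9636 I₀.
I₂ = I₁ cos²(92° − 52°) = 0.9636 I₀ · cos²(40°) = 0.5655 I₀.
After rotation:
I₁ = I₀ cos²(72° − 41°) = I₀ cos²(31°) = 0.7347 I₀.
I₂ = I₁ cos²(92° − 72°) = 0.7347 I₀ · cos²(20°) = 0.6488 I₀.
Ratio = 0.6488 / 0.5655 = 1.147.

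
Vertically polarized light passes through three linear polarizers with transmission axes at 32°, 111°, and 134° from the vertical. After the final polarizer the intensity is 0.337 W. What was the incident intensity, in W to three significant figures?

I₀ ≈ 15.2 W

By Malus's law, I₁ = I₀ cos²(32° − 0°) = I₀ cos²(32°) = 0.7192 I₀.
I₂ = I₁ cos²(111° − 32°) = 0.7192 I₀ · cos²(79°) = 0.02618 I₀.
I₃ = I₂ cos²(134° − 111°) = 0.02618 I₀ · cos²(23°) = 0.02219 I₀.
So 0.337 W = 0.02219 I₀, giving I₀ = 0.337/0.02219 = 15.19 W.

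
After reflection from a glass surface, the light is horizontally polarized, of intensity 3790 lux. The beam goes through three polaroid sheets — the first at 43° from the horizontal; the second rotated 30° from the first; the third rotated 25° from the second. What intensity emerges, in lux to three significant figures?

I₁ = 3790 lux · cos²(43°) = 2027 lux.
I₂ = I₁ · cos²(30°) = 2027 · 0.75 = 1520 lux.
I₃ = I₂ · cos²(25°) = 1520 · 0.8214 = 1249 lux.

I ≈ 1250 lux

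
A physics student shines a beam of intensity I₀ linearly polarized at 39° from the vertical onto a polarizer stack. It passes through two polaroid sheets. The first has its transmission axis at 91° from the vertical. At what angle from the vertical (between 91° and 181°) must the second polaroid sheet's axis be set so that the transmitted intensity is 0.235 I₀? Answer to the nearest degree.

By Malus's law, I₁ = I₀ cos²(91° − 39°) = I₀ cos²(52°) = 0.379 I₀.
Need I₂/I₀ = 0.235, so cos²(θ − 91°) = 0.235 / 0.379 = 0.62.
θ − 91° = arccos(√0.62) = 38.1°, giving θ ≈ 91 + 38.1 = 129.1°.

θ ≈ 129°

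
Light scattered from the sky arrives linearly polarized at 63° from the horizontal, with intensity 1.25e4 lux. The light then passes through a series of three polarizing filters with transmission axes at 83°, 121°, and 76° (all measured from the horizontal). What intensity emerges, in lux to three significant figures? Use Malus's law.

I ≈ 3430 lux

By Malus's law, I₁ = 1.25e4 lux · cos²(20°) = 1.104e+04 lux.
I₂ = I₁ · cos²(38°) = 1.104e+04 · 0.621 = 6854 lux.
I₃ = I₂ · cos²(45°) = 6854 · 0.5 = 3427 lux.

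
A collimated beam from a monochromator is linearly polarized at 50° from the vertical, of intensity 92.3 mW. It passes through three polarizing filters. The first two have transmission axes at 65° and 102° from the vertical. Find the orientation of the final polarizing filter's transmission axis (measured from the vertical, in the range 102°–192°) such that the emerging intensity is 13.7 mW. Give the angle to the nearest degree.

θ ≈ 162°

I₁ = I₀ cos²(65° − 50°) = I₀ cos²(15°) = 0.933 I₀.
I₂ = I₁ cos²(102° − 65°) = 0.933 I₀ · cos²(37°) = 0.5951 I₀.
Target fraction: 13.7 / 92.3 mW = 0.1484 of I₀.
Need I₃/I₀ = 0.1484, so cos²(θ − 102°) = 0.1484 / 0.5951 = 0.2494.
θ − 102° = arccos(√0.2494) = 60.0°, giving θ ≈ 102 + 60.0 = 162.0°.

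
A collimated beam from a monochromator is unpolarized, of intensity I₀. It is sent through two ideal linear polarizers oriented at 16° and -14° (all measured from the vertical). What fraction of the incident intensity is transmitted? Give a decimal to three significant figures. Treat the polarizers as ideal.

Unpolarized light through the first polarizer → I₁ = ½ I₀, now polarized at 16°.
I₂ = I₁ cos²(-14° − 16°) = 0.5 I₀ · cos²(30°) = 0.375 I₀.
Transmitted fraction = 0.375.

≈ 0.375 I₀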